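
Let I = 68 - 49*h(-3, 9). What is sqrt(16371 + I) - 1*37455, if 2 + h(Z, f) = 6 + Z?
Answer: -37455 + sqrt(16390) ≈ -37327.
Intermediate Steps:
h(Z, f) = 4 + Z (h(Z, f) = -2 + (6 + Z) = 4 + Z)
I = 19 (I = 68 - 49*(4 - 3) = 68 - 49*1 = 68 - 49 = 19)
sqrt(16371 + I) - 1*37455 = sqrt(16371 + 19) - 1*37455 = sqrt(16390) - 37455 = -37455 + sqrt(16390)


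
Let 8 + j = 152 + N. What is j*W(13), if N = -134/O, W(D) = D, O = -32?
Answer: 30823/16 ≈ 1926.4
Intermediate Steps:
N = 67/16 (N = -134/(-32) = -134*(-1/32) = 67/16 ≈ 4.1875)
j = 2371/16 (j = -8 + (152 + 67/16) = -8 + 2499/16 = 2371/16 ≈ 148.19)
j*W(13) = (2371/16)*13 = 30823/16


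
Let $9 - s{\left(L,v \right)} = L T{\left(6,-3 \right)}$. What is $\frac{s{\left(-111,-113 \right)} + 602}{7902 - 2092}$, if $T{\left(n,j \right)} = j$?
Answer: $\frac{139}{2905} \approx 0.047849$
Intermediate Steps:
$s{\left(L,v \right)} = 9 + 3 L$ ($s{\left(L,v \right)} = 9 - L \left(-3\right) = 9 - - 3 L = 9 + 3 L$)
$\frac{s{\left(-111,-113 \right)} + 602}{7902 - 2092} = \frac{\left(9 + 3 \left(-111\right)\right) + 602}{7902 - 2092} = \frac{\left(9 - 333\right) + 602}{5810} = \left(-324 + 602\right) \frac{1}{5810} = 278 \cdot \frac{1}{5810} = \frac{139}{2905}$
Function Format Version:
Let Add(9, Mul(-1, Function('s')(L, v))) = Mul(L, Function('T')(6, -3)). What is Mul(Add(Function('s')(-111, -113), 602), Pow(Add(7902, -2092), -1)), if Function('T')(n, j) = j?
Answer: Rational(139, 2905) ≈ 0.047849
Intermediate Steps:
Function('s')(L, v) = Add(9, Mul(3, L)) (Function('s')(L, v) = Add(9, Mul(-1, Mul(L, -3))) = Add(9, Mul(-1, Mul(-3, L))) = Add(9, Mul(3, L)))
Mul(Add(Function('s')(-111, -113), 602), Pow(Add(7902, -2092), -1)) = Mul(Add(Add(9, Mul(3, -111)), 602), Pow(Add(7902, -2092), -1)) = Mul(Add(Add(9, -333), 602), Pow(5810, -1)) = Mul(Add(-324, 602), Rational(1, 5810)) = Mul(278, Rational(1, 5810)) = Rational(139, 2905)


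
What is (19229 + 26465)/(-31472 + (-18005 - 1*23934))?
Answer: -45694/73411 ≈ -0.62244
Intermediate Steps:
(19229 + 26465)/(-31472 + (-18005 - 1*23934)) = 45694/(-31472 + (-18005 - 23934)) = 45694/(-31472 - 41939) = 45694/(-73411) = 45694*(-1/73411) = -45694/73411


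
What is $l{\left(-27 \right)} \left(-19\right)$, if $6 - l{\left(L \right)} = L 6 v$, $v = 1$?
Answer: $-3192$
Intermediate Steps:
$l{\left(L \right)} = 6 - 6 L$ ($l{\left(L \right)} = 6 - L 6 \cdot 1 = 6 - 6 L 1 = 6 - 6 L$)
$l{\left(-27 \right)} \left(-19\right) = \left(6 - -162\right) \left(-19\right) = \left(6 + 162\right) \left(-19\right) = 168 \left(-19\right) = -3192$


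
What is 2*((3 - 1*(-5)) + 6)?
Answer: 28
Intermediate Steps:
2*((3 - 1*(-5)) + 6) = 2*((3 + 5) + 6) = 2*(8 + 6) = 2*14 = 28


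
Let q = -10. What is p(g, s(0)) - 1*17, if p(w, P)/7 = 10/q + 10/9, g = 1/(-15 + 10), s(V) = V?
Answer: -146/9 ≈ -16.222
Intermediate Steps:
g = -1/5 (g = 1/(-5) = -1/5 ≈ -0.20000)
p(w, P) = 7/9 (p(w, P) = 7*(10/(-10) + 10/9) = 7*(10*(-1/10) + 10*(1/9)) = 7*(-1 + 10/9) = 7*(1/9) = 7/9)
p(g, s(0)) - 1*17 = 7/9 - 1*17 = 7/9 - 17 = -146/9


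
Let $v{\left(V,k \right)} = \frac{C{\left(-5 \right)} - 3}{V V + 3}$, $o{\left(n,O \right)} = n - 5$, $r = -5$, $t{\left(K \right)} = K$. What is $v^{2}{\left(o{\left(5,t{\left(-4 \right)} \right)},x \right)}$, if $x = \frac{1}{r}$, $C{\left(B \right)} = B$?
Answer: $\frac{64}{9} \approx 7.1111$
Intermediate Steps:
$o{\left(n,O \right)} = -5 + n$
$x = - \frac{1}{5}$ ($x = \frac{1}{-5} = - \frac{1}{5} \approx -0.2$)
$v{\left(V,k \right)} = - \frac{8}{3 + V^{2}}$ ($v{\left(V,k \right)} = \frac{-5 - 3}{V V + 3} = - \frac{8}{V^{2} + 3} = - \frac{8}{3 + V^{2}}$)
$v^{2}{\left(o{\left(5,t{\left(-4 \right)} \right)},x \right)} = \left(- \frac{8}{3 + \left(-5 + 5\right)^{2}}\right)^{2} = \left(- \frac{8}{3 + 0^{2}}\right)^{2} = \left(- \frac{8}{3 + 0}\right)^{2} = \left(- \frac{8}{3}\right)^{2} = \frac{64}{9}$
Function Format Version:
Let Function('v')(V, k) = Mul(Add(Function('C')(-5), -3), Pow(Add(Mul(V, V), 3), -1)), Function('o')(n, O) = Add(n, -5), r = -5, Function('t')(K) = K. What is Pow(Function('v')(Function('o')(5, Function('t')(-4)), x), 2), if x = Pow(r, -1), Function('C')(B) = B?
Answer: Rational(64, 9) ≈ 7.1111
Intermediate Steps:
Function('o')(n, O) = Add(-5, n)
x = Rational(-1, 5) (x = Pow(-5, -1) = Rational(-1, 5) ≈ -0.20000)
Function('v')(V, k) = Mul(-8, Pow(Add(3, Pow(V, 2)), -1)) (Function('v')(V, k) = Mul(Add(-5, -3), Pow(Add(Mul(V, V), 3), -1)) = Mul(-8, Pow(Add(Pow(V, 2), 3), -1)) = Mul(-8, Pow(Add(3, Pow(V, 2)), -1)))
Pow(Function('v')(Function('o')(5, Function('t')(-4)), x), 2) = Pow(Mul(-8, Pow(Add(3, Pow(Add(-5, 5), 2)), -1)), 2) = Pow(Mul(-8, Pow(Add(3, Pow(0, 2)), -1)), 2) = Pow(Mul(-8, Pow(Add(3, 0), -1)), 2) = Pow(Mul(-8, Pow(3, -1)), 2) = Pow(Mul(-8, Rational(1, 3)), 2) = Pow(Rational(-8, 3), 2) = Rational(64, 9)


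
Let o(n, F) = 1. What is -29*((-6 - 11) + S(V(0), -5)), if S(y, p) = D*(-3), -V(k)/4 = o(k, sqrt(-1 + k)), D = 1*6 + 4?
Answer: 1363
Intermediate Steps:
D = 10 (D = 6 + 4 = 10)
V(k) = -4 (V(k) = -4*1 = -4)
S(y, p) = -30 (S(y, p) = 10*(-3) = -30)
-29*((-6 - 11) + S(V(0), -5)) = -29*((-6 - 11) - 30) = -29*(-17 - 30) = -29*(-47) = 1363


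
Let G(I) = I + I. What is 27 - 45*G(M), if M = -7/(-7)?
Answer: -63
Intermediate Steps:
M = 1 (M = -7*(-1/7) = 1)
G(I) = 2*I
27 - 45*G(M) = 27 - 90 = -63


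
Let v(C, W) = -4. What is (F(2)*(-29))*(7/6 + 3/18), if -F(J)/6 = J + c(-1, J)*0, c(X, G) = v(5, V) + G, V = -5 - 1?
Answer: 464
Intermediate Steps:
V = -6
c(X, G) = -4 + G
F(J) = -6*J (F(J) = -6*(J + (-4 + J)*0) = -6*(J + 0) = -6*J)
(F(2)*(-29))*(7/6 + 3/18) = (-6*2*(-29))*(7/6 + 3/18) = (-12*(-29))*(7*(⅙) + 3*(1/18)) = 348*(7/6 + ⅙) = 348*(4/3) = 464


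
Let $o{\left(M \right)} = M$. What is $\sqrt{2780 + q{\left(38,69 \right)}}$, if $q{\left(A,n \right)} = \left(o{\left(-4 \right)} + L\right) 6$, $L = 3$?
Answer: $\sqrt{2774} \approx 52.669$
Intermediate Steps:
$q{\left(A,n \right)} = -6$ ($q{\left(A,n \right)} = \left(-4 + 3\right) 6 = \left(-1\right) 6 = -6$)
$\sqrt{2780 + q{\left(38,69 \right)}} = \sqrt{2780 - 6} = \sqrt{2774}$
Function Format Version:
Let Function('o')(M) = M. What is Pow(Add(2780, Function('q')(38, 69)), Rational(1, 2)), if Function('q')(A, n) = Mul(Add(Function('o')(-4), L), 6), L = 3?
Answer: Pow(2774, Rational(1, 2)) ≈ 52.669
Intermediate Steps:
Function('q')(A, n) = -6 (Function('q')(A, n) = Mul(Add(-4, 3), 6) = Mul(-1, 6) = -6)
Pow(Add(2780, Function('q')(38, 69)), Rational(1, 2)) = Pow(Add(2780, -6), Rational(1, 2)) = Pow(2774, Rational(1, 2))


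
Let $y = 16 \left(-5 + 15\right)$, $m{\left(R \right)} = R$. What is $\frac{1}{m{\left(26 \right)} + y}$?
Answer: $\frac{1}{186} \approx 0.0053763$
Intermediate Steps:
$y = 160$ ($y = 16 \cdot 10 = 160$)
$\frac{1}{m{\left(26 \right)} + y} = \frac{1}{26 + 160} = \frac{1}{186}$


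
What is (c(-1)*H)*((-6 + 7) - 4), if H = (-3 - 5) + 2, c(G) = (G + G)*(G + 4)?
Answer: -108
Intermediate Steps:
c(G) = 2*G*(4 + G) (c(G) = (2*G)*(4 + G) = 2*G*(4 + G))
H = -6 (H = -8 + 2 = -6)
(c(-1)*H)*((-6 + 7) - 4) = ((2*(-1)*(4 - 1))*(-6))*((-6 + 7) - 4) = ((2*(-1)*3)*(-6))*(1 - 4) = -6*(-6)*(-3) = 36*(-3) = -108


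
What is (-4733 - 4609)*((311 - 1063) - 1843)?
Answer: 24242490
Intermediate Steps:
(-4733 - 4609)*((311 - 1063) - 1843) = -9342*(-752 - 1843) = -9342*(-2595) = 24242490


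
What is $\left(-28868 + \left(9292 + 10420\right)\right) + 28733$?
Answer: $19577$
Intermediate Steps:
$\left(-28868 + \left(9292 + 10420\right)\right) + 28733 = \left(-28868 + 19712\right) + 28733 = -9156 + 28733 = 19577$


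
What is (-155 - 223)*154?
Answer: -58212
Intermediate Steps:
(-155 - 223)*154 = -378*154 = -58212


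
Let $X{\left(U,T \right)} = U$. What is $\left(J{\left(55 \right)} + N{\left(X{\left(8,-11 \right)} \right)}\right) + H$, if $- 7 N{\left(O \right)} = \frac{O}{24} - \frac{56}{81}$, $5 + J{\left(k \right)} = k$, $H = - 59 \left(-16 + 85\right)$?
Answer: $- \frac{2279878}{567} \approx -4020.9$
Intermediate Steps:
$H = -4071$ ($H = \left(-59\right) 69 = -4071$)
$J{\left(k \right)} = -5 + k$
$N{\left(O \right)} = \frac{8}{81} - \frac{O}{168}$ ($N{\left(O \right)} = - \frac{\frac{O}{24} - \frac{56}{81}}{7} = - \frac{- \frac{56}{81} + \frac{O}{24}}{7} = \frac{8}{81} - \frac{O}{168}$)
$\left(J{\left(55 \right)} + N{\left(X{\left(8,-11 \right)} \right)}\right) + H = \left(\left(-5 + 55\right) + \left(\frac{8}{81} - \frac{1}{21}\right)\right) - 4071 = \left(50 + \left(\frac{8}{81} - \frac{1}{21}\right)\right) - 4071 = \left(50 + \frac{29}{567}\right) - 4071 = \frac{28379}{567} - 4071 = - \frac{2279878}{567}$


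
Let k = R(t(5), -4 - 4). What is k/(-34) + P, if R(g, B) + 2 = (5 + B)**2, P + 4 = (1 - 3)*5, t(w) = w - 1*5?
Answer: -483/34 ≈ -14.206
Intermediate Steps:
t(w) = -5 + w (t(w) = w - 5 = -5 + w)
P = -14 (P = -4 + (1 - 3)*5 = -4 - 2*5 = -4 - 10 = -14)
R(g, B) = -2 + (5 + B)**2
k = 7 (k = -2 + (5 + (-4 - 4))**2 = -2 + (5 - 8)**2 = -2 + (-3)**2 = -2 + 9 = 7)
k/(-34) + P = 7/(-34) - 14 = 7*(-1/34) - 14 = -7/34 - 14 = -483/34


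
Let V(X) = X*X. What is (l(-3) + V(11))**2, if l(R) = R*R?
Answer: 16900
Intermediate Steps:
l(R) = R**2
V(X) = X**2
(l(-3) + V(11))**2 = ((-3)**2 + 11**2)**2 = (9 + 121)**2 = 130**2 = 16900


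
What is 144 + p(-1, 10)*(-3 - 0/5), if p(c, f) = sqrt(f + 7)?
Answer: 144 - 3*sqrt(17) ≈ 131.63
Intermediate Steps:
p(c, f) = sqrt(7 + f)
144 + p(-1, 10)*(-3 - 0/5) = 144 + sqrt(7 + 10)*(-3 - 0/5) = 144 + sqrt(17)*(-3 - 0/5) = 144 + sqrt(17)*(-3 - 6*0) = 144 + sqrt(17)*(-3 + 0) = 144 + sqrt(17)*(-3) = 144 - 3*sqrt(17)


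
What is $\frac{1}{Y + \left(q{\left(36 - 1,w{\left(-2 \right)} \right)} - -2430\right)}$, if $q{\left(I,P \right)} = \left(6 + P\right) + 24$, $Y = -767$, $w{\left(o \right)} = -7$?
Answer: $\frac{1}{1686} \approx 0.00059312$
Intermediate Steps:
$q{\left(I,P \right)} = 30 + P$
$\frac{1}{Y + \left(q{\left(36 - 1,w{\left(-2 \right)} \right)} - -2430\right)} = \frac{1}{-767 + \left(\left(30 - 7\right) - -2430\right)} = \frac{1}{-767 + \left(23 + 2430\right)} = \frac{1}{-767 + 2453} = \frac{1}{1686}$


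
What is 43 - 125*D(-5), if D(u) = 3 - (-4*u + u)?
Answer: 1543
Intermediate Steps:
D(u) = 3 + 3*u (D(u) = 3 - (-3)*u = 3 + 3*u)
43 - 125*D(-5) = 43 - 125*(3 + 3*(-5)) = 43 - 125*(3 - 15) = 43 - 125*(-12) = 43 + 1500 = 1543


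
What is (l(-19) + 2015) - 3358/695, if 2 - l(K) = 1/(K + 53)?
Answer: 47546843/23630 ≈ 2012.1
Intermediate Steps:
l(K) = 2 - 1/(53 + K) (l(K) = 2 - 1/(K + 53) = 2 - 1/(53 + K))
(l(-19) + 2015) - 3358/695 = ((105 + 2*(-19))/(53 - 19) + 2015) - 3358/695 = ((105 - 38)/34 + 2015) - 3358*1/695 = ((1/34)*67 + 2015) - 3358/695 = (67/34 + 2015) - 3358/695 = 68577/34 - 3358/695 = 47546843/23630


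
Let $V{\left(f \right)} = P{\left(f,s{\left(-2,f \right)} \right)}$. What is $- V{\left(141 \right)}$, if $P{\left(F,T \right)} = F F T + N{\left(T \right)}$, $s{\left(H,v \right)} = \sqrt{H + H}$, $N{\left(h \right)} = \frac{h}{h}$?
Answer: $-1 - 39762 i \approx -1.0 - 39762.0 i$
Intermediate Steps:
$N{\left(h \right)} = 1$
$s{\left(H,v \right)} = \sqrt{2} \sqrt{H}$ ($s{\left(H,v \right)} = \sqrt{2 H} = \sqrt{2} \sqrt{H}$)
$P{\left(F,T \right)} = 1 + T F^{2}$ ($P{\left(F,T \right)} = F F T + 1 = F^{2} T + 1 = T F^{2} + 1 = 1 + T F^{2}$)
$V{\left(f \right)} = 1 + 2 i f^{2}$ ($V{\left(f \right)} = 1 + \sqrt{2} \sqrt{-2} f^{2} = 1 + \sqrt{2} i \sqrt{2} f^{2} = 1 + 2 i f^{2}$)
$- V{\left(141 \right)} = - (1 + 2 i 141^{2}) = - (1 + 2 i 19881) = - (1 + 39762 i) = -1 - 39762 i$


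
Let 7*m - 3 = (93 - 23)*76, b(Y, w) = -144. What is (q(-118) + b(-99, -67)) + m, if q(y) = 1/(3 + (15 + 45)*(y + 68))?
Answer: 12932048/20979 ≈ 616.43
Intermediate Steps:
m = 5323/7 (m = 3/7 + ((93 - 23)*76)/7 = 3/7 + (70*76)/7 = 3/7 + (⅐)*5320 = 3/7 + 760 = 5323/7 ≈ 760.43)
q(y) = 1/(4083 + 60*y) (q(y) = 1/(3 + 60*(68 + y)) = 1/(3 + (4080 + 60*y)) = 1/(4083 + 60*y))
(q(-118) + b(-99, -67)) + m = (1/(3*(1361 + 20*(-118))) - 144) + 5323/7 = (1/(3*(1361 - 2360)) - 144) + 5323/7 = ((⅓)/(-999) - 144) + 5323/7 = ((⅓)*(-1/999) - 144) + 5323/7 = (-1/2997 - 144) + 5323/7 = -431569/2997 + 5323/7 = 12932048/20979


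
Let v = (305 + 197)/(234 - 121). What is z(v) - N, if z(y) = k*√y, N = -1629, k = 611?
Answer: 1629 + 611*√56726/113 ≈ 2916.8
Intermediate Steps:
v = 502/113 ≈ 4.4425
z(y) = 611*√y
z(v) - N = 611*√(502/113) - 1*(-1629) = 611*(√56726/113) + 1629 = 611*√56726/113 + 1629 = 1629 + 611*√56726/113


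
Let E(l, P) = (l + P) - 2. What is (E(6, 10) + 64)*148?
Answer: 11544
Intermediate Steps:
E(l, P) = -2 + P + l (E(l, P) = (P + l) - 2 = -2 + P + l)
(E(6, 10) + 64)*148 = ((-2 + 10 + 6) + 64)*148 = (14 + 64)*148 = 78*148 = 11544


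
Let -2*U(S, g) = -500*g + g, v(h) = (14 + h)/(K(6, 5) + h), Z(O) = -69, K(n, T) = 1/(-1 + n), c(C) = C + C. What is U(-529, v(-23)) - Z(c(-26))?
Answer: 12729/76 ≈ 167.49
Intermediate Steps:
c(C) = 2*C
v(h) = (14 + h)/(1/5 + h) (v(h) = (14 + h)/(1/(-1 + 6) + h) = (14 + h)/(1/5 + h))
U(S, g) = 499*g/2 (U(S, g) = -(-500*g + g)/2 = -(-499)*g/2 = 499*g/2)
U(-529, v(-23)) - Z(c(-26)) = 499*(5*(14 - 23)/(1 + 5*(-23)))/2 - 1*(-69) = 499*(5*(-9)/(1 - 115))/2 + 69 = 499*(5*(-9)/(-114))/2 + 69 = 499*(5*(-1/114)*(-9))/2 + 69 = (499/2)*(15/38) + 69 = 7485/76 + 69 = 12729/76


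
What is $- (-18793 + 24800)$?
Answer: $-6007$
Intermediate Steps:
$- (-18793 + 24800) = \left(-1\right) 6007 = -6007$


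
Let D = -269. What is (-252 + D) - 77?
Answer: -598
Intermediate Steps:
(-252 + D) - 77 = (-252 - 269) - 77 = -521 - 77 = -598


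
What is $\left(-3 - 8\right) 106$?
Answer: $-1166$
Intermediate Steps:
$\left(-3 - 8\right) 106 = \left(-11\right) 106 = -1166$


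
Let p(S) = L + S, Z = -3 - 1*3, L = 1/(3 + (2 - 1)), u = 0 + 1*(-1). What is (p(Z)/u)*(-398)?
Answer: -4577/2 ≈ -2288.5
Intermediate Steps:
u = -1 (u = 0 - 1 = -1)
L = ¼ (L = 1/(3 + 1) = 1/4 = ¼ ≈ 0.25000)
Z = -6 (Z = -3 - 3 = -6)
p(S) = ¼ + S
(p(Z)/u)*(-398) = ((¼ - 6)/(-1))*(-398) = -23/4*(-1)*(-398) = (23/4)*(-398) = -4577/2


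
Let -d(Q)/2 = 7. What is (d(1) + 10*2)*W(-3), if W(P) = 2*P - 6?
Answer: -72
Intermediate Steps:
d(Q) = -14 (d(Q) = -2*7 = -14)
W(P) = -6 + 2*P
(d(1) + 10*2)*W(-3) = (-14 + 10*2)*(-6 + 2*(-3)) = (-14 + 20)*(-6 - 6) = 6*(-12) = -72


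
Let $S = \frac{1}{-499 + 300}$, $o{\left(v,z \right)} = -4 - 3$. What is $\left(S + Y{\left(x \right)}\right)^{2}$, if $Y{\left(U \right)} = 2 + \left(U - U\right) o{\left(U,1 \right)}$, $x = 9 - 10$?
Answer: $\frac{157609}{39601} \approx 3.9799$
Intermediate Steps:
$o{\left(v,z \right)} = -7$ ($o{\left(v,z \right)} = -4 - 3 = -7$)
$S = - \frac{1}{199}$ ($S = \frac{1}{-199} = - \frac{1}{199} \approx -0.0050251$)
$x = -1$
$Y{\left(U \right)} = 2$ ($Y{\left(U \right)} = 2 + \left(U - U\right) \left(-7\right) = 2 + 0 \left(-7\right) = 2 + 0 = 2$)
$\left(S + Y{\left(x \right)}\right)^{2} = \left(- \frac{1}{199} + 2\right)^{2} = \left(\frac{397}{199}\right)^{2} = \frac{157609}{39601}$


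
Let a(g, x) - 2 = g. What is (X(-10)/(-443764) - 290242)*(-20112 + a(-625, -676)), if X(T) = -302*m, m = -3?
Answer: 1335323132724295/221882 ≈ 6.0182e+9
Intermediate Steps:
X(T) = 906 (X(T) = -302*(-3) = 906)
a(g, x) = 2 + g
(X(-10)/(-443764) - 290242)*(-20112 + a(-625, -676)) = (906/(-443764) - 290242)*(-20112 + (2 - 625)) = (906*(-1/443764) - 290242)*(-20112 - 623) = (-453/221882 - 290242)*(-20735) = -64399475897/221882*(-20735) = 1335323132724295/221882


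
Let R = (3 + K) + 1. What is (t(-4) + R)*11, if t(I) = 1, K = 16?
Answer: 231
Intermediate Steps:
R = 20 (R = (3 + 16) + 1 = 19 + 1 = 20)
(t(-4) + R)*11 = (1 + 20)*11 = 21*11 = 231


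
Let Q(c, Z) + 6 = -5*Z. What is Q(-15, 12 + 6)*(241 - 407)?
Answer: 15936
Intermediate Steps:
Q(c, Z) = -6 - 5*Z
Q(-15, 12 + 6)*(241 - 407) = (-6 - 5*(12 + 6))*(241 - 407) = (-6 - 5*18)*(-166) = (-6 - 90)*(-166) = -96*(-166) = 15936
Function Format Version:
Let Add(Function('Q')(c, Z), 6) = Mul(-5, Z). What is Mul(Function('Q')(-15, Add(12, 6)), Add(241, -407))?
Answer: 15936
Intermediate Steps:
Function('Q')(c, Z) = Add(-6, Mul(-5, Z))
Mul(Function('Q')(-15, Add(12, 6)), Add(241, -407)) = Mul(Add(-6, Mul(-5, Add(12, 6))), Add(241, -407)) = Mul(Add(-6, Mul(-5, 18)), -166) = Mul(Add(-6, -90), -166) = Mul(-96, -166) = 15936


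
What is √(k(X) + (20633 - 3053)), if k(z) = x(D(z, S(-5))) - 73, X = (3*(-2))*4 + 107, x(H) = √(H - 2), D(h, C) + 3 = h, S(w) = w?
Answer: √(17507 + √78) ≈ 132.35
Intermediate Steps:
D(h, C) = -3 + h
x(H) = √(-2 + H)
X = 83 (X = -6*4 + 107 = -24 + 107 = 83)
k(z) = -73 + √(-5 + z) (k(z) = √(-2 + (-3 + z)) - 73 = √(-5 + z) - 73 = -73 + √(-5 + z))
√(k(X) + (20633 - 3053)) = √((-73 + √(-5 + 83)) + (20633 - 3053)) = √((-73 + √78) + 17580) = √(17507 + √78)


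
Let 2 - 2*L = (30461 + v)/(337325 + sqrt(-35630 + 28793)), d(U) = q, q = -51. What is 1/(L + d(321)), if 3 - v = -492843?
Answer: -23110681559950/1173460381591249 - 1046614*I*sqrt(6837)/1173460381591249 ≈ -0.019694 - 7.3748e-8*I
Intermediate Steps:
v = 492846 (v = 3 - 1*(-492843) = 3 + 492843 = 492846)
d(U) = -51
L = 1 - 523307/(2*(337325 + I*sqrt(6837))) (L = 1 - (30461 + 492846)/(2*(337325 + sqrt(-35630 + 28793))) = 1 - 523307/(2*(337325 + sqrt(-6837))) = 1 - 523307/(2*(337325 + I*sqrt(6837))) ≈ 0.22433 + 0.00019014*I)
1/(L + d(321)) = 1/((51051791149/227576324924 + 523307*I*sqrt(6837)/227576324924) - 51) = 1/(-11555340779975/227576324924 + 523307*I*sqrt(6837)/227576324924)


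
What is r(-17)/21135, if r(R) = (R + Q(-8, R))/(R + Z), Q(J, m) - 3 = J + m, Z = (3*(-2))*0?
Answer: 13/119765 ≈ 0.00010855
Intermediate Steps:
Z = 0 (Z = -6*0 = 0)
Q(J, m) = 3 + J + m (Q(J, m) = 3 + (J + m) = 3 + J + m)
r(R) = (-5 + 2*R)/R (r(R) = (R + (3 - 8 + R))/(R + 0) = (R + (-5 + R))/R = (-5 + 2*R)/R)
r(-17)/21135 = (2 - 5/(-17))/21135 = (2 - 5*(-1/17))*(1/21135) = (2 + 5/17)*(1/21135) = (39/17)*(1/21135) = 13/119765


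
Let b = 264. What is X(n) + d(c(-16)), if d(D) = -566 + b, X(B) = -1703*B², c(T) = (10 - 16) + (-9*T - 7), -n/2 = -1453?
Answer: -14381556010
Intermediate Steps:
n = 2906 (n = -2*(-1453) = 2906)
c(T) = -13 - 9*T (c(T) = -6 + (-7 - 9*T) = -13 - 9*T)
d(D) = -302 (d(D) = -566 + 264 = -302)
X(n) + d(c(-16)) = -1703*2906² - 302 = -1703*8444836 - 302 = -14381555708 - 302 = -14381556010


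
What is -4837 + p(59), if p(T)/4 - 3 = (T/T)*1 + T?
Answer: -4585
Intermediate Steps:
p(T) = 16 + 4*T (p(T) = 12 + 4*((T/T)*1 + T) = 12 + 4*(1*1 + T) = 12 + 4*(1 + T) = 12 + (4 + 4*T) = 16 + 4*T)
-4837 + p(59) = -4837 + (16 + 4*59) = -4837 + (16 + 236) = -4837 + 252 = -4585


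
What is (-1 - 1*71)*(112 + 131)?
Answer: -17496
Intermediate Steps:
(-1 - 1*71)*(112 + 131) = (-1 - 71)*243 = -72*243 = -17496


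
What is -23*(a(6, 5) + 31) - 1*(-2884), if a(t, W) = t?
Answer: 2033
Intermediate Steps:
-23*(a(6, 5) + 31) - 1*(-2884) = -23*(6 + 31) - 1*(-2884) = -23*37 + 2884 = -851 + 2884 = 2033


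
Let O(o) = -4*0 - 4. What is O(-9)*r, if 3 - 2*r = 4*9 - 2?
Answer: 62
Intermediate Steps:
r = -31/2 (r = 3/2 - (4*9 - 2)/2 = 3/2 - (36 - 2)/2 = 3/2 - 1/2*34 = 3/2 - 17 = -31/2 ≈ -15.500)
O(o) = -4 (O(o) = 0 - 4 = -4)
O(-9)*r = -4*(-31/2) = 62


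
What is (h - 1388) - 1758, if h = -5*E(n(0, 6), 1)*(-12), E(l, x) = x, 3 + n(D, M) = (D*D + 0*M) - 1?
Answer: -3086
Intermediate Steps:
n(D, M) = -4 + D**2 (n(D, M) = -3 + ((D*D + 0*M) - 1) = -3 + ((D**2 + 0) - 1) = -3 + (D**2 - 1) = -3 + (-1 + D**2) = -4 + D**2)
h = 60 (h = -5*1*(-12) = -5*(-12) = 60)
(h - 1388) - 1758 = (60 - 1388) - 1758 = -1328 - 1758 = -3086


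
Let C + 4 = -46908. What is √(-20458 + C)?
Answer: I*√67370 ≈ 259.56*I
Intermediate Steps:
C = -46912 (C = -4 - 46908 = -46912)
√(-20458 + C) = √(-20458 - 46912) = √(-67370) = I*√67370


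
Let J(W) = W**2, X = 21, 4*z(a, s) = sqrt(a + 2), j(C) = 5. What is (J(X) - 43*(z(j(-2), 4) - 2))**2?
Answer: 4456607/16 - 22661*sqrt(7)/2 ≈ 2.4856e+5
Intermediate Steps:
z(a, s) = sqrt(2 + a)/4 (z(a, s) = sqrt(a + 2)/4 = sqrt(2 + a)/4)
(J(X) - 43*(z(j(-2), 4) - 2))**2 = (21**2 - 43*(sqrt(2 + 5)/4 - 2))**2 = (441 - 43*(sqrt(7)/4 - 2))**2 = (441 - 43*(-2 + sqrt(7)/4))**2 = (441 + (86 - 43*sqrt(7)/4))**2 = (527 - 43*sqrt(7)/4)**2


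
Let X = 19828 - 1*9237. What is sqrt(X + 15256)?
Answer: sqrt(25847) ≈ 160.77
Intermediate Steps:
X = 10591 (X = 19828 - 9237 = 10591)
sqrt(X + 15256) = sqrt(10591 + 15256) = sqrt(25847)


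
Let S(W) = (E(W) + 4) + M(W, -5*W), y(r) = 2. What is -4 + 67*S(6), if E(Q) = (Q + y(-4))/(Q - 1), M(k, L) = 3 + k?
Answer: 4871/5 ≈ 974.20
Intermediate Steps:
E(Q) = (2 + Q)/(-1 + Q) (E(Q) = (Q + 2)/(Q - 1) = (2 + Q)/(-1 + Q))
S(W) = 7 + W + (2 + W)/(-1 + W) (S(W) = ((2 + W)/(-1 + W) + 4) + (3 + W) = (4 + (2 + W)/(-1 + W)) + (3 + W) = 7 + W + (2 + W)/(-1 + W))
-4 + 67*S(6) = -4 + 67*((-5 + 6² + 7*6)/(-1 + 6)) = -4 + 67*((-5 + 36 + 42)/5) = -4 + 67*((⅕)*73) = -4 + 67*(73/5) = -4 + 4891/5 = 4871/5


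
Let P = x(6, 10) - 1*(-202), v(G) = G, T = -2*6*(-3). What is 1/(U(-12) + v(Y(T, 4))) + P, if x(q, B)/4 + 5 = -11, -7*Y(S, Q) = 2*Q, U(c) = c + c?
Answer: 24281/176 ≈ 137.96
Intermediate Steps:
U(c) = 2*c
T = 36 (T = -12*(-3) = 36)
Y(S, Q) = -2*Q/7
x(q, B) = -64 (x(q, B) = -20 + 4*(-11) = -20 - 44 = -64)
P = 138 (P = -64 - 1*(-202) = -64 + 202 = 138)
1/(U(-12) + v(Y(T, 4))) + P = 1/(2*(-12) - 2/7*4) + 138 = 1/(-24 - 8/7) + 138 = 1/(-176/7) + 138 = -7/176 + 138 = 24281/176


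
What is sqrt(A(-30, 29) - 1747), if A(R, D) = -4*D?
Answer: 9*I*sqrt(23) ≈ 43.162*I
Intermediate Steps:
sqrt(A(-30, 29) - 1747) = sqrt(-4*29 - 1747) = sqrt(-116 - 1747) = sqrt(-1863) = 9*I*sqrt(23)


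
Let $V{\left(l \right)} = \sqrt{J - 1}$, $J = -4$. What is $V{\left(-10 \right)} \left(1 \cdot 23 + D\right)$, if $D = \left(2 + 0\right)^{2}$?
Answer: $27 i \sqrt{5} \approx 60.374 i$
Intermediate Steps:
$D = 4$ ($D = 2^{2} = 4$)
$V{\left(l \right)} = i \sqrt{5}$ ($V{\left(l \right)} = \sqrt{-4 - 1} = \sqrt{-5} = i \sqrt{5}$)
$V{\left(-10 \right)} \left(1 \cdot 23 + D\right) = i \sqrt{5} \left(1 \cdot 23 + 4\right) = i \sqrt{5} \left(23 + 4\right) = i \sqrt{5} \cdot 27 = 27 i \sqrt{5}$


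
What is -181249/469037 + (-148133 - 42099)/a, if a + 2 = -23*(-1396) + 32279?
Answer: -1277159031/382265155 ≈ -3.3410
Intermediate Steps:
a = 64385 (a = -2 + (-23*(-1396) + 32279) = -2 + (32108 + 32279) = -2 + 64387 = 64385)
-181249/469037 + (-148133 - 42099)/a = -181249/469037 + (-148133 - 42099)/64385 = -181249*1/469037 - 190232*1/64385 = -181249/469037 - 2408/815 = -1277159031/382265155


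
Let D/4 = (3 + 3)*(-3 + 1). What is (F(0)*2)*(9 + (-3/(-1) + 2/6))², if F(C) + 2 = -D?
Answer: 125948/9 ≈ 13994.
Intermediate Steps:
D = -48 (D = 4*((3 + 3)*(-3 + 1)) = 4*(6*(-2)) = 4*(-12) = -48)
F(C) = 46 (F(C) = -2 - 1*(-48) = -2 + 48 = 46)
(F(0)*2)*(9 + (-3/(-1) + 2/6))² = (46*2)*(9 + (-3/(-1) + 2/6))² = 92*(9 + (-3*(-1) + 2*(⅙)))² = 92*(9 + (3 + ⅓))² = 92*(9 + 10/3)² = 92*(37/3)² = 92*(1369/9) = 125948/9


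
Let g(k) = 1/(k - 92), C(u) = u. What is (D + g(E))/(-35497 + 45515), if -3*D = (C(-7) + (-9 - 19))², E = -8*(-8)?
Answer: -34303/841512 ≈ -0.040763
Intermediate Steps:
E = 64
g(k) = 1/(-92 + k)
D = -1225/3 (D = -(-7 + (-9 - 19))²/3 = -(-7 - 28)²/3 = -⅓*(-35)² = -⅓*1225 = -1225/3 ≈ -408.33)
(D + g(E))/(-35497 + 45515) = (-1225/3 + 1/(-92 + 64))/(-35497 + 45515) = (-1225/3 + 1/(-28))/10018 = (-1225/3 - 1/28)*(1/10018) = -34303/84*1/10018 = -34303/841512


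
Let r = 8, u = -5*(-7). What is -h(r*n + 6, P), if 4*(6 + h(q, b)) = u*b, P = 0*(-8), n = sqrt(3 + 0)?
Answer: 6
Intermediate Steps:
u = 35
n = sqrt(3) ≈ 1.7320
P = 0
h(q, b) = -6 + 35*b/4 (h(q, b) = -6 + (35*b)/4 = -6 + 35*b/4)
-h(r*n + 6, P) = -(-6 + (35/4)*0) = -(-6 + 0) = -1*(-6) = 6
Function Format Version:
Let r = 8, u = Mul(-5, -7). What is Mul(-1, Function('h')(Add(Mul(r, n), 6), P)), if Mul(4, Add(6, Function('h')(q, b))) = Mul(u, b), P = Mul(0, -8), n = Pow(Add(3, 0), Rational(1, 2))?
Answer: 6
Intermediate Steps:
u = 35
n = Pow(3, Rational(1, 2)) ≈ 1.7320
P = 0
Function('h')(q, b) = Add(-6, Mul(Rational(35, 4), b)) (Function('h')(q, b) = Add(-6, Mul(Rational(1, 4), Mul(35, b))) = Add(-6, Mul(Rational(35, 4), b)))
Mul(-1, Function('h')(Add(Mul(r, n), 6), P)) = Mul(-1, Add(-6, Mul(Rational(35, 4), 0))) = Mul(-1, Add(-6, 0)) = Mul(-1, -6) = 6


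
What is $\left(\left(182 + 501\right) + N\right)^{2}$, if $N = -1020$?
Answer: $113569$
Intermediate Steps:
$\left(\left(182 + 501\right) + N\right)^{2} = \left(\left(182 + 501\right) - 1020\right)^{2} = \left(683 - 1020\right)^{2} = \left(-337\right)^{2} = 113569$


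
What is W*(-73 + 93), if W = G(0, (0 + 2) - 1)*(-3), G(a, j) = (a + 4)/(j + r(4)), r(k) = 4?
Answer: -48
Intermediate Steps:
G(a, j) = (4 + a)/(4 + j) (G(a, j) = (a + 4)/(j + 4) = (4 + a)/(4 + j))
W = -12/5 (W = ((4 + 0)/(4 + ((0 + 2) - 1)))*(-3) = (4/(4 + (2 - 1)))*(-3) = (4/(4 + 1))*(-3) = (4/5)*(-3) = -12/5 ≈ -2.4000)
W*(-73 + 93) = -12*(-73 + 93)/5 = -12/5*20 = -48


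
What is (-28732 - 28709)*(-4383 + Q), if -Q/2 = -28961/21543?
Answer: 1806807554909/7181 ≈ 2.5161e+8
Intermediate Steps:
Q = 57922/21543 (Q = -(-57922)/21543 = -2*(-28961/21543) = 57922/21543 ≈ 2.6887)
(-28732 - 28709)*(-4383 + Q) = (-28732 - 28709)*(-4383 + 57922/21543) = -57441*(-94365047/21543) = 1806807554909/7181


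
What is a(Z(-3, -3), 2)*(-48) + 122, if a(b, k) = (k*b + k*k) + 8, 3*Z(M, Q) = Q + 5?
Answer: -518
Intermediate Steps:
Z(M, Q) = 5/3 + Q/3 (Z(M, Q) = (Q + 5)/3 = (5 + Q)/3 = 5/3 + Q/3)
a(b, k) = 8 + k**2 + b*k (a(b, k) = (b*k + k**2) + 8 = (k**2 + b*k) + 8 = 8 + k**2 + b*k)
a(Z(-3, -3), 2)*(-48) + 122 = (8 + 2**2 + (5/3 + (1/3)*(-3))*2)*(-48) + 122 = (8 + 4 + (5/3 - 1)*2)*(-48) + 122 = (8 + 4 + (2/3)*2)*(-48) + 122 = (8 + 4 + 4/3)*(-48) + 122 = (40/3)*(-48) + 122 = -640 + 122 = -518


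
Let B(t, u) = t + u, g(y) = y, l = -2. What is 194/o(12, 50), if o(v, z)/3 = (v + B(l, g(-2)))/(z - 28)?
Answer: 1067/6 ≈ 177.83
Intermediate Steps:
o(v, z) = 3*(-4 + v)/(-28 + z) (o(v, z) = 3*((v + (-2 - 2))/(z - 28)) = 3*((v - 4)/(-28 + z)) = 3*((-4 + v)/(-28 + z)) = 3*(-4 + v)/(-28 + z))
194/o(12, 50) = 194/((3*(-4 + 12)/(-28 + 50))) = 194/((3*8/22)) = 194/((3*(1/22)*8)) = 194/(12/11) = 194*(11/12) = 1067/6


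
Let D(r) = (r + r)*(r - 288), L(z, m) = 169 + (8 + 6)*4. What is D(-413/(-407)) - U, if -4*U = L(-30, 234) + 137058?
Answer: 22354874555/662596 ≈ 33738.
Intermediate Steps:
L(z, m) = 225 (L(z, m) = 169 + 14*4 = 169 + 56 = 225)
U = -137283/4 (U = -(225 + 137058)/4 = -¼*137283 = -137283/4 ≈ -34321.)
D(r) = 2*r*(-288 + r) (D(r) = (2*r)*(-288 + r) = 2*r*(-288 + r))
D(-413/(-407)) - U = 2*(-413/(-407))*(-288 - 413/(-407)) - 1*(-137283/4) = 2*(-413*(-1/407))*(-288 - 413*(-1/407)) + 137283/4 = 2*(413/407)*(-288 + 413/407) + 137283/4 = 2*(413/407)*(-116803/407) + 137283/4 = -96479278/165649 + 137283/4 = 22354874555/662596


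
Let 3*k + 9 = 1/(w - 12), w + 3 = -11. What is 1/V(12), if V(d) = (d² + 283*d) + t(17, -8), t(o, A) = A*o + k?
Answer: 78/265277 ≈ 0.00029403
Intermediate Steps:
w = -14 (w = -3 - 11 = -14)
k = -235/78 (k = -3 + 1/(3*(-14 - 12)) = -3 + (⅓)/(-26) = -3 + (⅓)*(-1/26) = -3 - 1/78 = -235/78 ≈ -3.0128)
t(o, A) = -235/78 + A*o (t(o, A) = A*o - 235/78 = -235/78 + A*o)
V(d) = -10843/78 + d² + 283*d (V(d) = (d² + 283*d) + (-235/78 - 8*17) = (d² + 283*d) + (-235/78 - 136) = (d² + 283*d) - 10843/78 = -10843/78 + d² + 283*d)
1/V(12) = 1/(-10843/78 + 12² + 283*12) = 1/(-10843/78 + 144 + 3396) = 1/(265277/78) = 78/265277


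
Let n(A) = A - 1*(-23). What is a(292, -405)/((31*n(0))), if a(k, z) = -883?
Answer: -883/713 ≈ -1.2384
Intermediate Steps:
n(A) = 23 + A (n(A) = A + 23 = 23 + A)
a(292, -405)/((31*n(0))) = -883*1/(31*(23 + 0)) = -883/(31*23) = -883/713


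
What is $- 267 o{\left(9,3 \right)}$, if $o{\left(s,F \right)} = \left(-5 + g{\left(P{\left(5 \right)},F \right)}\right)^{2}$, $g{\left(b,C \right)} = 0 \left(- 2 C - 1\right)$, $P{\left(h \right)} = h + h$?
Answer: $-6675$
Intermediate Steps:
$P{\left(h \right)} = 2 h$
$g{\left(b,C \right)} = 0$ ($g{\left(b,C \right)} = 0 \left(-1 - 2 C\right) = 0$)
$o{\left(s,F \right)} = 25$ ($o{\left(s,F \right)} = \left(-5 + 0\right)^{2} = \left(-5\right)^{2} = 25$)
$- 267 o{\left(9,3 \right)} = \left(-267\right) 25 = -6675$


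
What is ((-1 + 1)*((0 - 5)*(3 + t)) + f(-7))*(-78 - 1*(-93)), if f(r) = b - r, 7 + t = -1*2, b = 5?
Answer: 180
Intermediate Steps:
t = -9 (t = -7 - 1*2 = -7 - 2 = -9)
f(r) = 5 - r
((-1 + 1)*((0 - 5)*(3 + t)) + f(-7))*(-78 - 1*(-93)) = ((-1 + 1)*((0 - 5)*(3 - 9)) + (5 - 1*(-7)))*(-78 - 1*(-93)) = (0*(-5*(-6)) + (5 + 7))*(-78 + 93) = (0*30 + 12)*15 = (0 + 12)*15 = 12*15 = 180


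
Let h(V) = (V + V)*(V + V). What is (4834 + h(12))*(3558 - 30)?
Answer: 19086480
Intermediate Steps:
h(V) = 4*V**2 (h(V) = (2*V)*(2*V) = 4*V**2)
(4834 + h(12))*(3558 - 30) = (4834 + 4*12**2)*(3558 - 30) = (4834 + 4*144)*3528 = (4834 + 576)*3528 = 5410*3528 = 19086480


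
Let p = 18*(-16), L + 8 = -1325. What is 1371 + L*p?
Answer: 385275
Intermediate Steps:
L = -1333 (L = -8 - 1325 = -1333)
p = -288
1371 + L*p = 1371 - 1333*(-288) = 1371 + 383904 = 385275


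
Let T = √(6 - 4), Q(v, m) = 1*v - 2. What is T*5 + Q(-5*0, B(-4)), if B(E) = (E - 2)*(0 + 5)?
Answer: -2 + 5*√2 ≈ 5.0711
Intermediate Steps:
B(E) = -10 + 5*E (B(E) = (-2 + E)*5 = -10 + 5*E)
Q(v, m) = -2 + v (Q(v, m) = v - 2 = -2 + v)
T = √2 ≈ 1.4142
T*5 + Q(-5*0, B(-4)) = √2*5 + (-2 - 5*0) = 5*√2 + (-2 + 0) = 5*√2 - 2 = -2 + 5*√2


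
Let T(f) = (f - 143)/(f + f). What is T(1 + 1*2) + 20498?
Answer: 61424/3 ≈ 20475.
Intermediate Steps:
T(f) = (-143 + f)/(2*f) (T(f) = (-143 + f)/((2*f)) = (-143 + f)*(1/(2*f)) = (-143 + f)/(2*f))
T(1 + 1*2) + 20498 = (-143 + (1 + 1*2))/(2*(1 + 1*2)) + 20498 = (-143 + (1 + 2))/(2*(1 + 2)) + 20498 = (½)*(-143 + 3)/3 + 20498 = (½)*(⅓)*(-140) + 20498 = -70/3 + 20498 = 61424/3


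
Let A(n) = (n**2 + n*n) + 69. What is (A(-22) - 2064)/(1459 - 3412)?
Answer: 1027/1953 ≈ 0.52586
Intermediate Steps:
A(n) = 69 + 2*n**2 (A(n) = (n**2 + n**2) + 69 = 2*n**2 + 69 = 69 + 2*n**2)
(A(-22) - 2064)/(1459 - 3412) = ((69 + 2*(-22)**2) - 2064)/(1459 - 3412) = ((69 + 2*484) - 2064)/(-1953) = ((69 + 968) - 2064)*(-1/1953) = (1037 - 2064)*(-1/1953) = -1027*(-1/1953) = 1027/1953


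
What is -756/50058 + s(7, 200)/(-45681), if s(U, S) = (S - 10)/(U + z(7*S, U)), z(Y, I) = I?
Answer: -1521601/98808003 ≈ -0.015400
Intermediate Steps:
s(U, S) = (-10 + S)/(2*U) (s(U, S) = (S - 10)/(U + U) = (-10 + S)/((2*U)) = (-10 + S)*(1/(2*U)) = (-10 + S)/(2*U))
-756/50058 + s(7, 200)/(-45681) = -756/50058 + ((½)*(-10 + 200)/7)/(-45681) = -756*1/50058 + ((½)*(⅐)*190)*(-1/45681) = -14/927 + (95/7)*(-1/45681) = -14/927 - 95/319767 = -1521601/98808003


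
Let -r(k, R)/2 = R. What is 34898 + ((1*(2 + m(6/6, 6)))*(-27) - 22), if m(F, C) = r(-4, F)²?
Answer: 34714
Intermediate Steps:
r(k, R) = -2*R
m(F, C) = 4*F² (m(F, C) = (-2*F)² = 4*F²)
34898 + ((1*(2 + m(6/6, 6)))*(-27) - 22) = 34898 + ((1*(2 + 4*(6/6)²))*(-27) - 22) = 34898 + ((1*(2 + 4*(6*(⅙))²))*(-27) - 22) = 34898 + ((1*(2 + 4*1²))*(-27) - 22) = 34898 + ((1*(2 + 4*1))*(-27) - 22) = 34898 + ((1*(2 + 4))*(-27) - 22) = 34898 + ((1*6)*(-27) - 22) = 34898 + (6*(-27) - 22) = 34898 + (-162 - 22) = 34898 - 184 = 34714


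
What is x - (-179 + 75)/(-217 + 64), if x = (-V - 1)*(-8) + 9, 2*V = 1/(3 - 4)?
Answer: 1885/153 ≈ 12.320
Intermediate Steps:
V = -½ (V = 1/(2*(3 - 4)) = (½)/(-1) = (½)*(-1) = -½ ≈ -0.50000)
x = 13 (x = (-1*(-½) - 1)*(-8) + 9 = (½ - 1)*(-8) + 9 = -½*(-8) + 9 = 4 + 9 = 13)
x - (-179 + 75)/(-217 + 64) = 13 - (-179 + 75)/(-217 + 64) = 13 - (-104)/(-153) = 13 - (-104)*(-1)/153 = 13 - 1*104/153 = 13 - 104/153 = 1885/153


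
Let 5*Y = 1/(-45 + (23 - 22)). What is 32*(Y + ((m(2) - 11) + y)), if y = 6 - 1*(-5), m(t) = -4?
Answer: -7048/55 ≈ -128.15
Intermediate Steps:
y = 11 (y = 6 + 5 = 11)
Y = -1/220 (Y = 1/(5*(-45 + (23 - 22))) = 1/(5*(-45 + 1)) = (1/5)/(-44) = (1/5)*(-1/44) = -1/220 ≈ -0.0045455)
32*(Y + ((m(2) - 11) + y)) = 32*(-1/220 + ((-4 - 11) + 11)) = 32*(-1/220 + (-15 + 11)) = 32*(-1/220 - 4) = 32*(-881/220) = -7048/55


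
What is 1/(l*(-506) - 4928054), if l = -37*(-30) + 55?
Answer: -1/5517544 ≈ -1.8124e-7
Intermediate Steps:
l = 1165 (l = 1110 + 55 = 1165)
1/(l*(-506) - 4928054) = 1/(1165*(-506) - 4928054) = 1/(-589490 - 4928054) = 1/(-5517544) = -1/5517544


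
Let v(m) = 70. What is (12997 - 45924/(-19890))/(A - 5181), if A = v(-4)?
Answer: -43092709/16942965 ≈ -2.5434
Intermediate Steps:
A = 70
(12997 - 45924/(-19890))/(A - 5181) = (12997 - 45924/(-19890))/(70 - 5181) = (12997 - 45924*(-1/19890))/(-5111) = (12997 + 7654/3315)*(-1/5111) = (43092709/3315)*(-1/5111) = -43092709/16942965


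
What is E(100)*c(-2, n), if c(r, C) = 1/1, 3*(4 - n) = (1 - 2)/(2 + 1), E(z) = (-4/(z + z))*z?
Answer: -2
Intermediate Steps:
E(z) = -2 (E(z) = (-4*1/(2*z))*z = (-2/z)*z = -2)
n = 37/9 (n = 4 - (1 - 2)/(3*(2 + 1)) = 4 - (-1)/(3*3) = 4 - 1/3*(-1/3) = 4 + 1/9 = 37/9 ≈ 4.1111)
c(r, C) = 1
E(100)*c(-2, n) = -2*1 = -2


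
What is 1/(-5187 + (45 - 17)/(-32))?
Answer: -8/41503 ≈ -0.00019276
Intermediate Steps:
1/(-5187 + (45 - 17)/(-32)) = 1/(-5187 - 1/32*28) = 1/(-5187 - 7/8) = 1/(-41503/8) = -8/41503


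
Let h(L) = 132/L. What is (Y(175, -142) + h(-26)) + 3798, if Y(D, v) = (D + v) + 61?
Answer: 50530/13 ≈ 3886.9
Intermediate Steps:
Y(D, v) = 61 + D + v
(Y(175, -142) + h(-26)) + 3798 = ((61 + 175 - 142) + 132/(-26)) + 3798 = (94 + 132*(-1/26)) + 3798 = (94 - 66/13) + 3798 = 1156/13 + 3798 = 50530/13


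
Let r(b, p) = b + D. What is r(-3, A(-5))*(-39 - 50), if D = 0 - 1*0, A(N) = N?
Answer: 267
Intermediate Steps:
D = 0 (D = 0 + 0 = 0)
r(b, p) = b (r(b, p) = b + 0 = b)
r(-3, A(-5))*(-39 - 50) = -3*(-39 - 50) = -3*(-89) = 267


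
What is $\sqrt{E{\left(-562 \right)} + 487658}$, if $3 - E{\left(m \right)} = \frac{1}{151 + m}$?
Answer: $\frac{8 \sqrt{1287127878}}{411} \approx 698.33$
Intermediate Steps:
$E{\left(m \right)} = 3 - \frac{1}{151 + m}$
$\sqrt{E{\left(-562 \right)} + 487658} = \sqrt{\frac{452 + 3 \left(-562\right)}{151 - 562} + 487658} = \sqrt{\frac{452 - 1686}{-411} + 487658} = \sqrt{\left(- \frac{1}{411}\right) \left(-1234\right) + 487658} = \sqrt{\frac{1234}{411} + 487658} = \sqrt{\frac{200428672}{411}} = \frac{8 \sqrt{1287127878}}{411}$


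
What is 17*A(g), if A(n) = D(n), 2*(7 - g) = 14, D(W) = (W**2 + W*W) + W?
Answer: 0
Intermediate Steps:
D(W) = W + 2*W**2 (D(W) = (W**2 + W**2) + W = 2*W**2 + W = W + 2*W**2)
g = 0 (g = 7 - 1/2*14 = 7 - 7 = 0)
A(n) = n*(1 + 2*n)
17*A(g) = 17*(0*(1 + 2*0)) = 17*(0*(1 + 0)) = 17*(0*1) = 17*0 = 0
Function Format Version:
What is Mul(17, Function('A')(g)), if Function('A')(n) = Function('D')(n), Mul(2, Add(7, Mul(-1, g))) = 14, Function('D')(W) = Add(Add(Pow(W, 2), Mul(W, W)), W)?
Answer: 0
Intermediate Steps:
Function('D')(W) = Add(W, Mul(2, Pow(W, 2))) (Function('D')(W) = Add(Add(Pow(W, 2), Pow(W, 2)), W) = Add(Mul(2, Pow(W, 2)), W) = Add(W, Mul(2, Pow(W, 2))))
g = 0 (g = Add(7, Mul(Rational(-1, 2), 14)) = Add(7, -7) = 0)
Function('A')(n) = Mul(n, Add(1, Mul(2, n)))
Mul(17, Function('A')(g)) = Mul(17, Mul(0, Add(1, Mul(2, 0)))) = Mul(17, Mul(0, Add(1, 0))) = Mul(17, Mul(0, 1)) = Mul(17, 0) = 0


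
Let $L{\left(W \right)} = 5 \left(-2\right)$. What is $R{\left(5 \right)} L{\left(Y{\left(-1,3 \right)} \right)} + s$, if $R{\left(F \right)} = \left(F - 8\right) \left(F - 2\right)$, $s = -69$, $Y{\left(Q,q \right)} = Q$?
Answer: $21$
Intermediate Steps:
$R{\left(F \right)} = \left(-8 + F\right) \left(-2 + F\right)$
$L{\left(W \right)} = -10$
$R{\left(5 \right)} L{\left(Y{\left(-1,3 \right)} \right)} + s = \left(16 + 5^{2} - 50\right) \left(-10\right) - 69 = \left(16 + 25 - 50\right) \left(-10\right) - 69 = \left(-9\right) \left(-10\right) - 69 = 90 - 69 = 21$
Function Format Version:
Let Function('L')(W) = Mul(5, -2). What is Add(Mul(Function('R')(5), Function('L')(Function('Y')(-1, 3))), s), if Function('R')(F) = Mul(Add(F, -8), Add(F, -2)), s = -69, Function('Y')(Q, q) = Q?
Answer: 21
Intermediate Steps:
Function('R')(F) = Mul(Add(-8, F), Add(-2, F))
Function('L')(W) = -10
Add(Mul(Function('R')(5), Function('L')(Function('Y')(-1, 3))), s) = Add(Mul(Add(16, Pow(5, 2), Mul(-10, 5)), -10), -69) = Add(Mul(Add(16, 25, -50), -10), -69) = Add(Mul(-9, -10), -69) = Add(90, -69) = 21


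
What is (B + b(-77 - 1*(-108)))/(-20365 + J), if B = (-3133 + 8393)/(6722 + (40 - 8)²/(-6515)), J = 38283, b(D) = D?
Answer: 695922943/392339748954 ≈ 0.0017738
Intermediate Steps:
B = 17134450/21896403 (B = 5260/(6722 + 32²*(-1/6515)) = 5260/(6722 + 1024*(-1/6515)) = 5260/(6722 - 1024/6515) = 5260/(43792806/6515) = 5260*(6515/43792806) = 17134450/21896403 ≈ 0.78252)
(B + b(-77 - 1*(-108)))/(-20365 + J) = (17134450/21896403 + (-77 - 1*(-108)))/(-20365 + 38283) = (17134450/21896403 + (-77 + 108))/17918 = (17134450/21896403 + 31)*(1/17918) = (695922943/21896403)*(1/17918) = 695922943/392339748954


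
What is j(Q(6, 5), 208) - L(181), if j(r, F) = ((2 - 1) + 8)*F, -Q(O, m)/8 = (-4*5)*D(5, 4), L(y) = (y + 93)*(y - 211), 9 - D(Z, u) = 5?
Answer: 10092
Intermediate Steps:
D(Z, u) = 4 (D(Z, u) = 9 - 1*5 = 9 - 5 = 4)
L(y) = (-211 + y)*(93 + y) (L(y) = (93 + y)*(-211 + y) = (-211 + y)*(93 + y))
Q(O, m) = 640 (Q(O, m) = -8*(-4*5)*4 = -(-160)*4 = -8*(-80) = 640)
j(r, F) = 9*F (j(r, F) = (1 + 8)*F = 9*F)
j(Q(6, 5), 208) - L(181) = 9*208 - (-19623 + 181**2 - 118*181) = 1872 - (-19623 + 32761 - 21358) = 1872 - 1*(-8220) = 1872 + 8220 = 10092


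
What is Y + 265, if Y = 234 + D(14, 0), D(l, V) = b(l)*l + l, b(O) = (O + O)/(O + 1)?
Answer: 8087/15 ≈ 539.13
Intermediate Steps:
b(O) = 2*O/(1 + O) (b(O) = (2*O)/(1 + O) = 2*O/(1 + O))
D(l, V) = l + 2*l²/(1 + l) (D(l, V) = (2*l/(1 + l))*l + l = 2*l²/(1 + l) + l = l + 2*l²/(1 + l))
Y = 4112/15 (Y = 234 + 14*(1 + 3*14)/(1 + 14) = 234 + 14*(1 + 42)/15 = 234 + 14*(1/15)*43 = 234 + 602/15 = 4112/15 ≈ 274.13)
Y + 265 = 4112/15 + 265 = 8087/15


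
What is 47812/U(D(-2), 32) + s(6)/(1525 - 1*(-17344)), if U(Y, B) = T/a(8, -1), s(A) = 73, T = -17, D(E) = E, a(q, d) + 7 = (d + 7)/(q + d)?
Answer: 38793087691/2245411 ≈ 17277.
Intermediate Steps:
a(q, d) = -7 + (7 + d)/(d + q) (a(q, d) = -7 + (d + 7)/(q + d) = -7 + (7 + d)/(d + q))
U(Y, B) = 119/43 (U(Y, B) = -17*(-1 + 8)/(7 - 7*8 - 6*(-1)) = -17*7/(7 - 56 + 6) = -17/((1/7)*(-43)) = -17/(-43/7) = -17*(-7/43) = 119/43)
47812/U(D(-2), 32) + s(6)/(1525 - 1*(-17344)) = 47812/(119/43) + 73/(1525 - 1*(-17344)) = 47812*(43/119) + 73/(1525 + 17344) = 2055916/119 + 73/18869 = 38793087691/2245411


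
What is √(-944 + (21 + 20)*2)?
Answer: I*√862 ≈ 29.36*I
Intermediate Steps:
√(-944 + (21 + 20)*2) = √(-944 + 41*2) = √(-944 + 82) = √(-862) = I*√862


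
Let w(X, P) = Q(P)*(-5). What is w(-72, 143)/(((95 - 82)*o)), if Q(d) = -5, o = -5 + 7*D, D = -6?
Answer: -25/611 ≈ -0.040917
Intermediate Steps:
o = -47 (o = -5 + 7*(-6) = -5 - 42 = -47)
w(X, P) = 25 (w(X, P) = -5*(-5) = 25)
w(-72, 143)/(((95 - 82)*o)) = 25/(((95 - 82)*(-47))) = 25/((13*(-47))) = 25/(-611) = 25*(-1/611) = -25/611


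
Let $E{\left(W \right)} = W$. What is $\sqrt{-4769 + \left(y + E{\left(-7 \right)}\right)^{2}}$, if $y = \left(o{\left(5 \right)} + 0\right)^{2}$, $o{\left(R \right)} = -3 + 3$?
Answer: $4 i \sqrt{295} \approx 68.702 i$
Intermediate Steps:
$o{\left(R \right)} = 0$
$y = 0$ ($y = \left(0 + 0\right)^{2} = 0^{2} = 0$)
$\sqrt{-4769 + \left(y + E{\left(-7 \right)}\right)^{2}} = \sqrt{-4769 + \left(0 - 7\right)^{2}} = \sqrt{-4769 + \left(-7\right)^{2}} = \sqrt{-4769 + 49} = \sqrt{-4720} = 4 i \sqrt{295}$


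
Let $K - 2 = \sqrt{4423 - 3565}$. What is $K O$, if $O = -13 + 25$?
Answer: $24 + 12 \sqrt{858} \approx 375.5$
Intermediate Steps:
$O = 12$
$K = 2 + \sqrt{858}$ ($K = 2 + \sqrt{4423 - 3565} = 2 + \sqrt{858} \approx 31.292$)
$K O = \left(2 + \sqrt{858}\right) 12 = 24 + 12 \sqrt{858}$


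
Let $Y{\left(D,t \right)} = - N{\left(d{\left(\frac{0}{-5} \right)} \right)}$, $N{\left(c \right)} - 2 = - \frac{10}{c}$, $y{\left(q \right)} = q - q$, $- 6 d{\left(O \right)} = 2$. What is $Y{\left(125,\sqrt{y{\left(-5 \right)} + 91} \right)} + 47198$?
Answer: $47166$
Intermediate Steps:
$d{\left(O \right)} = - \frac{1}{3}$ ($d{\left(O \right)} = \left(- \frac{1}{6}\right) 2 = - \frac{1}{3}$)
$y{\left(q \right)} = 0$
$N{\left(c \right)} = 2 - \frac{10}{c}$
$Y{\left(D,t \right)} = -32$ ($Y{\left(D,t \right)} = - (2 - \frac{10}{- \frac{1}{3}}) = - (2 - -30) = - (2 + 30) = \left(-1\right) 32 = -32$)
$Y{\left(125,\sqrt{y{\left(-5 \right)} + 91} \right)} + 47198 = -32 + 47198 = 47166$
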